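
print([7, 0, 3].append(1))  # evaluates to None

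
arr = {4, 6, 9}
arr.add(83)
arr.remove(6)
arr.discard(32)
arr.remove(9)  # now {4, 83}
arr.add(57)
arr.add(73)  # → {4, 57, 73, 83}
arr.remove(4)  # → {57, 73, 83}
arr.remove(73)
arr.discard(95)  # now {57, 83}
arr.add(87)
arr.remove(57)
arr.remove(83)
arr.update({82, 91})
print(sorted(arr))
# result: [82, 87, 91]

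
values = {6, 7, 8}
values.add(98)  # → {6, 7, 8, 98}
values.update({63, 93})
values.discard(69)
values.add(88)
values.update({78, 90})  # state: {6, 7, 8, 63, 78, 88, 90, 93, 98}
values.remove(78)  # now {6, 7, 8, 63, 88, 90, 93, 98}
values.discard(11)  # {6, 7, 8, 63, 88, 90, 93, 98}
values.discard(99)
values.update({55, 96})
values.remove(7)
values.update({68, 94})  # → {6, 8, 55, 63, 68, 88, 90, 93, 94, 96, 98}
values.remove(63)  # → {6, 8, 55, 68, 88, 90, 93, 94, 96, 98}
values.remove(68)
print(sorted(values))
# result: [6, 8, 55, 88, 90, 93, 94, 96, 98]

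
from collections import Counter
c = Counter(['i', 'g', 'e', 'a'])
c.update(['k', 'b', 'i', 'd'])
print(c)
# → Counter({'i': 2, 'g': 1, 'e': 1, 'a': 1, 'k': 1, 'b': 1, 'd': 1})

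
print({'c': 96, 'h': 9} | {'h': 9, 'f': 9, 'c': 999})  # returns {'c': 999, 'h': 9, 'f': 9}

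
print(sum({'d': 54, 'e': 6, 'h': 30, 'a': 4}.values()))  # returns 94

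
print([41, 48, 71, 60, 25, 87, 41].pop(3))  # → 60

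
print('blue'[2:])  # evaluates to ue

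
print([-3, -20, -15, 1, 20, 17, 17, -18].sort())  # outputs None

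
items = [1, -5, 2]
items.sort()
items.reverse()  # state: [2, 1, -5]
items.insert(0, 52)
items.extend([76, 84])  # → [52, 2, 1, -5, 76, 84]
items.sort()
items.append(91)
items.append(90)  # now [-5, 1, 2, 52, 76, 84, 91, 90]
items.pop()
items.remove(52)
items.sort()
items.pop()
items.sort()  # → [-5, 1, 2, 76, 84]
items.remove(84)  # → [-5, 1, 2, 76]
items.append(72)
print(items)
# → [-5, 1, 2, 76, 72]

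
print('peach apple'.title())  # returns Peach Apple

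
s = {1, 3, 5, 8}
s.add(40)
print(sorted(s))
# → [1, 3, 5, 8, 40]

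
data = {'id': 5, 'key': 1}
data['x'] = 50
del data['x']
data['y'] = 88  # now {'id': 5, 'key': 1, 'y': 88}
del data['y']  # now {'id': 5, 'key': 1}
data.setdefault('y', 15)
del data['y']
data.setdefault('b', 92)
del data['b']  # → {'id': 5, 'key': 1}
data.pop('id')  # 5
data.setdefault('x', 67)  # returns 67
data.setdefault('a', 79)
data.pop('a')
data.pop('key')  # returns 1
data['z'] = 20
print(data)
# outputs {'x': 67, 'z': 20}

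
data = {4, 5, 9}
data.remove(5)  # {4, 9}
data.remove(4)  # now {9}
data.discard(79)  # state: {9}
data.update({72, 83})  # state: {9, 72, 83}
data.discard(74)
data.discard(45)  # {9, 72, 83}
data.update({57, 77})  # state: {9, 57, 72, 77, 83}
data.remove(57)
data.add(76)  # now {9, 72, 76, 77, 83}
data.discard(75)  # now {9, 72, 76, 77, 83}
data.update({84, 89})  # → {9, 72, 76, 77, 83, 84, 89}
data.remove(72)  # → {9, 76, 77, 83, 84, 89}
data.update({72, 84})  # {9, 72, 76, 77, 83, 84, 89}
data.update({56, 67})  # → {9, 56, 67, 72, 76, 77, 83, 84, 89}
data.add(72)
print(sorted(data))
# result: [9, 56, 67, 72, 76, 77, 83, 84, 89]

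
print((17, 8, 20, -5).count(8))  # 1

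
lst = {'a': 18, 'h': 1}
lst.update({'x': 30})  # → {'a': 18, 'h': 1, 'x': 30}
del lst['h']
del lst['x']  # {'a': 18}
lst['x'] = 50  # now {'a': 18, 'x': 50}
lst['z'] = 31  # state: {'a': 18, 'x': 50, 'z': 31}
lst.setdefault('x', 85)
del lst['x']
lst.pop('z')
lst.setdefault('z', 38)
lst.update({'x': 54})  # {'a': 18, 'z': 38, 'x': 54}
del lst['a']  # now {'z': 38, 'x': 54}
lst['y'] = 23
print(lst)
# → {'z': 38, 'x': 54, 'y': 23}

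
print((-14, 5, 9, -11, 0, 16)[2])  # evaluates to 9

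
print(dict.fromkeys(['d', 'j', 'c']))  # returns {'d': None, 'j': None, 'c': None}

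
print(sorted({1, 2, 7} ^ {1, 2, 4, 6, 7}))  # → [4, 6]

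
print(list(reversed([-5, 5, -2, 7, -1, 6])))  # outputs [6, -1, 7, -2, 5, -5]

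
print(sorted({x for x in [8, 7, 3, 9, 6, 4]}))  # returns [3, 4, 6, 7, 8, 9]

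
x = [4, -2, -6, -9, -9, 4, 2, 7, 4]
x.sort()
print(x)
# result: [-9, -9, -6, -2, 2, 4, 4, 4, 7]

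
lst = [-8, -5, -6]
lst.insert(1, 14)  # [-8, 14, -5, -6]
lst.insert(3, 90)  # [-8, 14, -5, 90, -6]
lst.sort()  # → [-8, -6, -5, 14, 90]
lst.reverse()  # [90, 14, -5, -6, -8]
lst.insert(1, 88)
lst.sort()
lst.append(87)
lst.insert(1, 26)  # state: [-8, 26, -6, -5, 14, 88, 90, 87]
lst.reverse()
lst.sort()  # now [-8, -6, -5, 14, 26, 87, 88, 90]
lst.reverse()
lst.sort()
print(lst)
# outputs [-8, -6, -5, 14, 26, 87, 88, 90]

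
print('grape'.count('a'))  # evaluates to 1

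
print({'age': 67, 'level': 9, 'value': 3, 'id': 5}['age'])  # 67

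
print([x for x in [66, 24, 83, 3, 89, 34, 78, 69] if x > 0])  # [66, 24, 83, 3, 89, 34, 78, 69]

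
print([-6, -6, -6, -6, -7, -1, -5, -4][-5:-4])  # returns [-6]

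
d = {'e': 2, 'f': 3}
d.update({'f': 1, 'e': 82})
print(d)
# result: {'e': 82, 'f': 1}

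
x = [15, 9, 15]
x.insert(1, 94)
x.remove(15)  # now [94, 9, 15]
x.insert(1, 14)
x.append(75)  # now [94, 14, 9, 15, 75]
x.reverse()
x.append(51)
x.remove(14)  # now [75, 15, 9, 94, 51]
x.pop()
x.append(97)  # [75, 15, 9, 94, 97]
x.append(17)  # [75, 15, 9, 94, 97, 17]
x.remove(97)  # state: [75, 15, 9, 94, 17]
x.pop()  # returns 17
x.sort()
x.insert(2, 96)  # [9, 15, 96, 75, 94]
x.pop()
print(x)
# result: [9, 15, 96, 75]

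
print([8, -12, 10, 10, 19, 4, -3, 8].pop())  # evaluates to 8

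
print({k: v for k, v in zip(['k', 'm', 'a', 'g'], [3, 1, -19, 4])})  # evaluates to {'k': 3, 'm': 1, 'a': -19, 'g': 4}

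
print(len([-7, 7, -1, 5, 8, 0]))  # 6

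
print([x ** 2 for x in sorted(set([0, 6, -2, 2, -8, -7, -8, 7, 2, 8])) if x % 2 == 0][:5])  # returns [64, 4, 0, 4, 36]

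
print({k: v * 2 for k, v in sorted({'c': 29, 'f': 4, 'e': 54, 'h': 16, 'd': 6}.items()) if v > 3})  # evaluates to {'c': 58, 'd': 12, 'e': 108, 'f': 8, 'h': 32}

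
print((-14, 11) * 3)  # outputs (-14, 11, -14, 11, -14, 11)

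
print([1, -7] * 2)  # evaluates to [1, -7, 1, -7]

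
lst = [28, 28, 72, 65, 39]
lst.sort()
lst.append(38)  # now [28, 28, 39, 65, 72, 38]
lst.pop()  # 38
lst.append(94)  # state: [28, 28, 39, 65, 72, 94]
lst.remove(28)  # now [28, 39, 65, 72, 94]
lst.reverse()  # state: [94, 72, 65, 39, 28]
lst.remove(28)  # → [94, 72, 65, 39]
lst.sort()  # [39, 65, 72, 94]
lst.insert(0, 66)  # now [66, 39, 65, 72, 94]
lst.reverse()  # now [94, 72, 65, 39, 66]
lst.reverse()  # [66, 39, 65, 72, 94]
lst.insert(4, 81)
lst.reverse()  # [94, 81, 72, 65, 39, 66]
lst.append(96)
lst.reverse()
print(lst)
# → [96, 66, 39, 65, 72, 81, 94]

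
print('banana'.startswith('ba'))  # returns True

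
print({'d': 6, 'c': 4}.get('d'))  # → 6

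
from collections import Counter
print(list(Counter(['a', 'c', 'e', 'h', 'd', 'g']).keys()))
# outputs ['a', 'c', 'e', 'h', 'd', 'g']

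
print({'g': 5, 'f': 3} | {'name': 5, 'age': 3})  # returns {'g': 5, 'f': 3, 'name': 5, 'age': 3}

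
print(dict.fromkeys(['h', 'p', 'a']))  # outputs {'h': None, 'p': None, 'a': None}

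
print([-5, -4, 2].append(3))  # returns None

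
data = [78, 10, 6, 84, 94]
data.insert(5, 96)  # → [78, 10, 6, 84, 94, 96]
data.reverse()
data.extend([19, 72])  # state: [96, 94, 84, 6, 10, 78, 19, 72]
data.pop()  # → 72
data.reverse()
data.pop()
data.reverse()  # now [94, 84, 6, 10, 78, 19]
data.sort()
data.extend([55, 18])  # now [6, 10, 19, 78, 84, 94, 55, 18]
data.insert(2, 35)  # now [6, 10, 35, 19, 78, 84, 94, 55, 18]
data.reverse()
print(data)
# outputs [18, 55, 94, 84, 78, 19, 35, 10, 6]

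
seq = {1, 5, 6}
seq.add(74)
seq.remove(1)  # {5, 6, 74}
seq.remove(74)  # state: {5, 6}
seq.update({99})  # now {5, 6, 99}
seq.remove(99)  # {5, 6}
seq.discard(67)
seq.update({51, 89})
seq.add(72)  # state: {5, 6, 51, 72, 89}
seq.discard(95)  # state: {5, 6, 51, 72, 89}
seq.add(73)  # {5, 6, 51, 72, 73, 89}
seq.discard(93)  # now {5, 6, 51, 72, 73, 89}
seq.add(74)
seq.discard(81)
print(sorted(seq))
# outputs [5, 6, 51, 72, 73, 74, 89]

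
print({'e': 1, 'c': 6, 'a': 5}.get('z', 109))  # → 109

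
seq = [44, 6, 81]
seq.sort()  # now [6, 44, 81]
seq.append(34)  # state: [6, 44, 81, 34]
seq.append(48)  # [6, 44, 81, 34, 48]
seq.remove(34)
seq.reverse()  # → [48, 81, 44, 6]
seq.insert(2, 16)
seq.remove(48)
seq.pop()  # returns 6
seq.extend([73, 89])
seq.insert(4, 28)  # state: [81, 16, 44, 73, 28, 89]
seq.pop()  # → 89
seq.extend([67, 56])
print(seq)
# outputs [81, 16, 44, 73, 28, 67, 56]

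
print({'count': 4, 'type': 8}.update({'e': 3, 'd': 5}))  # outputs None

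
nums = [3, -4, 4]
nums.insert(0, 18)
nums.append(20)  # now [18, 3, -4, 4, 20]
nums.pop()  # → 20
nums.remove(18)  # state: [3, -4, 4]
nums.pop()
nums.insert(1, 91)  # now [3, 91, -4]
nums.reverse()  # [-4, 91, 3]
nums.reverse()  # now [3, 91, -4]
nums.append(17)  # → [3, 91, -4, 17]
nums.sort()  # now [-4, 3, 17, 91]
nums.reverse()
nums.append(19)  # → [91, 17, 3, -4, 19]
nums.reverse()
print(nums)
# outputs [19, -4, 3, 17, 91]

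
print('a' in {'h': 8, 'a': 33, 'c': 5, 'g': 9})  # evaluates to True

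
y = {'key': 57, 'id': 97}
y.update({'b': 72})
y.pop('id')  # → 97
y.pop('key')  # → 57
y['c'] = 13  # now {'b': 72, 'c': 13}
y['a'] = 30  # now {'b': 72, 'c': 13, 'a': 30}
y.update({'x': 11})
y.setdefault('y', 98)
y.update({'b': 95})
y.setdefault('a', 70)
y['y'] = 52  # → {'b': 95, 'c': 13, 'a': 30, 'x': 11, 'y': 52}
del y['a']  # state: {'b': 95, 'c': 13, 'x': 11, 'y': 52}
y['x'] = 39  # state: {'b': 95, 'c': 13, 'x': 39, 'y': 52}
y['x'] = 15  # {'b': 95, 'c': 13, 'x': 15, 'y': 52}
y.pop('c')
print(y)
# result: {'b': 95, 'x': 15, 'y': 52}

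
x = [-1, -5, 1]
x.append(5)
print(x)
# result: [-1, -5, 1, 5]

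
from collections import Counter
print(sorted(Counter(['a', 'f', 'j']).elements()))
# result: ['a', 'f', 'j']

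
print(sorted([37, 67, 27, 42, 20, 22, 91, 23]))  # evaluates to [20, 22, 23, 27, 37, 42, 67, 91]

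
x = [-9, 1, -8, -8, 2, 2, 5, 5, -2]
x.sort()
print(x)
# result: [-9, -8, -8, -2, 1, 2, 2, 5, 5]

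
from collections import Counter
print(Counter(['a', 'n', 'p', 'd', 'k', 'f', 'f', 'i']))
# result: Counter({'f': 2, 'a': 1, 'n': 1, 'p': 1, 'd': 1, 'k': 1, 'i': 1})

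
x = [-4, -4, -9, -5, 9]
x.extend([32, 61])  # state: [-4, -4, -9, -5, 9, 32, 61]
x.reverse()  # [61, 32, 9, -5, -9, -4, -4]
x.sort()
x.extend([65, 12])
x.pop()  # 12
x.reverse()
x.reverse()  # [-9, -5, -4, -4, 9, 32, 61, 65]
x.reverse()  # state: [65, 61, 32, 9, -4, -4, -5, -9]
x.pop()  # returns -9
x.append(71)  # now [65, 61, 32, 9, -4, -4, -5, 71]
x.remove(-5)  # [65, 61, 32, 9, -4, -4, 71]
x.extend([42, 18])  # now [65, 61, 32, 9, -4, -4, 71, 42, 18]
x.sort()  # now [-4, -4, 9, 18, 32, 42, 61, 65, 71]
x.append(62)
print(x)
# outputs [-4, -4, 9, 18, 32, 42, 61, 65, 71, 62]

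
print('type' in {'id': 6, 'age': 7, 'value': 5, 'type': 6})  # True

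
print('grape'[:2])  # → gr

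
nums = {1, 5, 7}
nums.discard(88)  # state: {1, 5, 7}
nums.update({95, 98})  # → {1, 5, 7, 95, 98}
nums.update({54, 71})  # {1, 5, 7, 54, 71, 95, 98}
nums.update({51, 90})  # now {1, 5, 7, 51, 54, 71, 90, 95, 98}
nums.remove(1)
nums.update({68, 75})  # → {5, 7, 51, 54, 68, 71, 75, 90, 95, 98}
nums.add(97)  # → {5, 7, 51, 54, 68, 71, 75, 90, 95, 97, 98}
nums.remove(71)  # {5, 7, 51, 54, 68, 75, 90, 95, 97, 98}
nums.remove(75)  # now {5, 7, 51, 54, 68, 90, 95, 97, 98}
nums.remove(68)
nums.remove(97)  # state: {5, 7, 51, 54, 90, 95, 98}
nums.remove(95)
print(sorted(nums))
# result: [5, 7, 51, 54, 90, 98]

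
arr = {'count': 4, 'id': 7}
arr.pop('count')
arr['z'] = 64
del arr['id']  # {'z': 64}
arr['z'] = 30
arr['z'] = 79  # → {'z': 79}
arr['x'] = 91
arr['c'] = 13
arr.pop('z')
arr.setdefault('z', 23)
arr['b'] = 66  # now {'x': 91, 'c': 13, 'z': 23, 'b': 66}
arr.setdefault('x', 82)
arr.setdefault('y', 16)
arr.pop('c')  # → 13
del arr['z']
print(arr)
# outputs {'x': 91, 'b': 66, 'y': 16}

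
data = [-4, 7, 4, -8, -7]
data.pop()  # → -7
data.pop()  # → -8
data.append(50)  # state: [-4, 7, 4, 50]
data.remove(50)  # [-4, 7, 4]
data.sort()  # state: [-4, 4, 7]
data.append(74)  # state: [-4, 4, 7, 74]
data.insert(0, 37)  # [37, -4, 4, 7, 74]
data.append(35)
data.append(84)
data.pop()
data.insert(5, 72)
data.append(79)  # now [37, -4, 4, 7, 74, 72, 35, 79]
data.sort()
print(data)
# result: [-4, 4, 7, 35, 37, 72, 74, 79]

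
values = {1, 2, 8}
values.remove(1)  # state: {2, 8}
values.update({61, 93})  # {2, 8, 61, 93}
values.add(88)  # {2, 8, 61, 88, 93}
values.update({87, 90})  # {2, 8, 61, 87, 88, 90, 93}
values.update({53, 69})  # {2, 8, 53, 61, 69, 87, 88, 90, 93}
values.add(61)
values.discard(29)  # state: {2, 8, 53, 61, 69, 87, 88, 90, 93}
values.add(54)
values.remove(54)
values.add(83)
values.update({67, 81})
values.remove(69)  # {2, 8, 53, 61, 67, 81, 83, 87, 88, 90, 93}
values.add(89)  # {2, 8, 53, 61, 67, 81, 83, 87, 88, 89, 90, 93}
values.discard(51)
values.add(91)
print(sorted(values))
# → [2, 8, 53, 61, 67, 81, 83, 87, 88, 89, 90, 91, 93]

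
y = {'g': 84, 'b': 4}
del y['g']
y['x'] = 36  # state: {'b': 4, 'x': 36}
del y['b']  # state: {'x': 36}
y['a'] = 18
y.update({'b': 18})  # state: {'x': 36, 'a': 18, 'b': 18}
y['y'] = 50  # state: {'x': 36, 'a': 18, 'b': 18, 'y': 50}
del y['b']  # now {'x': 36, 'a': 18, 'y': 50}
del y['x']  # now {'a': 18, 'y': 50}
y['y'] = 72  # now {'a': 18, 'y': 72}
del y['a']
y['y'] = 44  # {'y': 44}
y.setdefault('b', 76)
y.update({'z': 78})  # {'y': 44, 'b': 76, 'z': 78}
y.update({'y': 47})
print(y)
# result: {'y': 47, 'b': 76, 'z': 78}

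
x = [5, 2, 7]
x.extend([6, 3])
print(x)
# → [5, 2, 7, 6, 3]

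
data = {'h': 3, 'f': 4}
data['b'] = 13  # {'h': 3, 'f': 4, 'b': 13}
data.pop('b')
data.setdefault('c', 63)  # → 63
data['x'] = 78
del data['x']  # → {'h': 3, 'f': 4, 'c': 63}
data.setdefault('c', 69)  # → 63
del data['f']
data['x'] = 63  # {'h': 3, 'c': 63, 'x': 63}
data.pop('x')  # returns 63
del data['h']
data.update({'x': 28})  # {'c': 63, 'x': 28}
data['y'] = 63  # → {'c': 63, 'x': 28, 'y': 63}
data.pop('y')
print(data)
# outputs {'c': 63, 'x': 28}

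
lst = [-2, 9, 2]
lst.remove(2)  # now [-2, 9]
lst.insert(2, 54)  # [-2, 9, 54]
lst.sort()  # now [-2, 9, 54]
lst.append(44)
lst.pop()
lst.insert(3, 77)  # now [-2, 9, 54, 77]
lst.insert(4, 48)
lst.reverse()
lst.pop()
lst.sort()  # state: [9, 48, 54, 77]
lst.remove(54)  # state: [9, 48, 77]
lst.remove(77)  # [9, 48]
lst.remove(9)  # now [48]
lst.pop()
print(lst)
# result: []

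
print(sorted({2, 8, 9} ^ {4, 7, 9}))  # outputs [2, 4, 7, 8]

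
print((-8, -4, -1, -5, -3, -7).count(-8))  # 1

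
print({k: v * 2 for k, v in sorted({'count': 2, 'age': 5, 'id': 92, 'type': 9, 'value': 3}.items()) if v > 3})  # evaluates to {'age': 10, 'id': 184, 'type': 18}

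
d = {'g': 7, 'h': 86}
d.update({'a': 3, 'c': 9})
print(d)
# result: {'g': 7, 'h': 86, 'a': 3, 'c': 9}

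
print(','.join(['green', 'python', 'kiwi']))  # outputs green,python,kiwi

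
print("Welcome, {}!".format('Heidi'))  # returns Welcome, Heidi!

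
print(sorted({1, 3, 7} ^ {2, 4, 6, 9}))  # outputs [1, 2, 3, 4, 6, 7, 9]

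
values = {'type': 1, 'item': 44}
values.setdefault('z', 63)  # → 63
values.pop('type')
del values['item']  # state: {'z': 63}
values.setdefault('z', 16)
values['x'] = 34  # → {'z': 63, 'x': 34}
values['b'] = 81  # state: {'z': 63, 'x': 34, 'b': 81}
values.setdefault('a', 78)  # 78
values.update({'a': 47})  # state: {'z': 63, 'x': 34, 'b': 81, 'a': 47}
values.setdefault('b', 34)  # 81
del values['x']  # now {'z': 63, 'b': 81, 'a': 47}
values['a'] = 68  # {'z': 63, 'b': 81, 'a': 68}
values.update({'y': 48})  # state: {'z': 63, 'b': 81, 'a': 68, 'y': 48}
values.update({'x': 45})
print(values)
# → {'z': 63, 'b': 81, 'a': 68, 'y': 48, 'x': 45}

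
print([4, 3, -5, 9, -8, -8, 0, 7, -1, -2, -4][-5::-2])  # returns [0, -8, -5, 4]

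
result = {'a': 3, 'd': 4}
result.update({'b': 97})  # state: {'a': 3, 'd': 4, 'b': 97}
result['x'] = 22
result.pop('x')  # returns 22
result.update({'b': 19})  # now {'a': 3, 'd': 4, 'b': 19}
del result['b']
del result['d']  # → {'a': 3}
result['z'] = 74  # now {'a': 3, 'z': 74}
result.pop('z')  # 74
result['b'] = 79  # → {'a': 3, 'b': 79}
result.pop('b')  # 79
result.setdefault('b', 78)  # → 78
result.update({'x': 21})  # {'a': 3, 'b': 78, 'x': 21}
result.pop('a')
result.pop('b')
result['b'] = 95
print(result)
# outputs {'x': 21, 'b': 95}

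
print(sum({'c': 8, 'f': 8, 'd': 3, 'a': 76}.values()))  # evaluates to 95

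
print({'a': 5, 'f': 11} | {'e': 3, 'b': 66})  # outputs {'a': 5, 'f': 11, 'e': 3, 'b': 66}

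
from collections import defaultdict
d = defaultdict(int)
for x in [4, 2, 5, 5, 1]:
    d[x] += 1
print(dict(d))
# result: {4: 1, 2: 1, 5: 2, 1: 1}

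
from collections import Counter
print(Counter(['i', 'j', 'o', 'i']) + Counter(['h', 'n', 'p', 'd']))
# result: Counter({'i': 2, 'j': 1, 'o': 1, 'h': 1, 'n': 1, 'p': 1, 'd': 1})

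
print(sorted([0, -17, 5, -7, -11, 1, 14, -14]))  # [-17, -14, -11, -7, 0, 1, 5, 14]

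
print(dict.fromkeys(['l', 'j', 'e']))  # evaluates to {'l': None, 'j': None, 'e': None}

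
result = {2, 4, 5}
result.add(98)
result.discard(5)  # {2, 4, 98}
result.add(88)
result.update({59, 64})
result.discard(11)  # {2, 4, 59, 64, 88, 98}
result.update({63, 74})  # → {2, 4, 59, 63, 64, 74, 88, 98}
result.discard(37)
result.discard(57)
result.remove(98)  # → {2, 4, 59, 63, 64, 74, 88}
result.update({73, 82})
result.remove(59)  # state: {2, 4, 63, 64, 73, 74, 82, 88}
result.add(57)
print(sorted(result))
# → [2, 4, 57, 63, 64, 73, 74, 82, 88]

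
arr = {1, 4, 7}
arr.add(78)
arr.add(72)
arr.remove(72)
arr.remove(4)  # {1, 7, 78}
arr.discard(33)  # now {1, 7, 78}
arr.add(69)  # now {1, 7, 69, 78}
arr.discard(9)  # {1, 7, 69, 78}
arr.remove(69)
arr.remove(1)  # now {7, 78}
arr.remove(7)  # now {78}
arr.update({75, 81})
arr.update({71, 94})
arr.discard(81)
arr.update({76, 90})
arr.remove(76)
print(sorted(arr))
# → [71, 75, 78, 90, 94]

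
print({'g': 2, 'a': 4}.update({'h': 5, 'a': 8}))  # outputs None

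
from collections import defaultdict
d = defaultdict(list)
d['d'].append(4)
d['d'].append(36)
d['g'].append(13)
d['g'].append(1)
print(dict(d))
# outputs {'d': [4, 36], 'g': [13, 1]}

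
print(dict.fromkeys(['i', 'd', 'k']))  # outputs {'i': None, 'd': None, 'k': None}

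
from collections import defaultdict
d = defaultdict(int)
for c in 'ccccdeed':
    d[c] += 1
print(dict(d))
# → {'c': 4, 'd': 2, 'e': 2}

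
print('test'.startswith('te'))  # True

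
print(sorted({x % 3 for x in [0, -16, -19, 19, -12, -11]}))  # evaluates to [0, 1, 2]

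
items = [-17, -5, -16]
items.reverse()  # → [-16, -5, -17]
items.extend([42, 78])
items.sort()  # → [-17, -16, -5, 42, 78]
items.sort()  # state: [-17, -16, -5, 42, 78]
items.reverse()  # [78, 42, -5, -16, -17]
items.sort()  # [-17, -16, -5, 42, 78]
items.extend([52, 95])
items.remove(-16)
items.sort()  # [-17, -5, 42, 52, 78, 95]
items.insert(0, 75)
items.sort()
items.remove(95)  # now [-17, -5, 42, 52, 75, 78]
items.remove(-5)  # [-17, 42, 52, 75, 78]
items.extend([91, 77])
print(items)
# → [-17, 42, 52, 75, 78, 91, 77]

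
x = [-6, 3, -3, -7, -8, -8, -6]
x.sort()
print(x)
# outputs [-8, -8, -7, -6, -6, -3, 3]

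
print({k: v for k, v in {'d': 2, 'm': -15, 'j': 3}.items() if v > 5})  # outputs {}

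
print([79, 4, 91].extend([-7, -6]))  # None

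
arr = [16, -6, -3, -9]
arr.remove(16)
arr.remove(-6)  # [-3, -9]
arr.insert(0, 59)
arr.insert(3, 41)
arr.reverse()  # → [41, -9, -3, 59]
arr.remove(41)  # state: [-9, -3, 59]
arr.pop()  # 59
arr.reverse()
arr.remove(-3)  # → [-9]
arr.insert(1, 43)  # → [-9, 43]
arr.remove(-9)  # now [43]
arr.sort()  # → [43]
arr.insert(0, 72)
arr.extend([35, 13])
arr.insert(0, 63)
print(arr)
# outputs [63, 72, 43, 35, 13]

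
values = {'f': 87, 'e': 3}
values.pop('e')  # 3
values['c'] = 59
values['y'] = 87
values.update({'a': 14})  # {'f': 87, 'c': 59, 'y': 87, 'a': 14}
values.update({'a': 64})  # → {'f': 87, 'c': 59, 'y': 87, 'a': 64}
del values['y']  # {'f': 87, 'c': 59, 'a': 64}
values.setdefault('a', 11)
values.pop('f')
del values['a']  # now {'c': 59}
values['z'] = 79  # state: {'c': 59, 'z': 79}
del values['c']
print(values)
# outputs {'z': 79}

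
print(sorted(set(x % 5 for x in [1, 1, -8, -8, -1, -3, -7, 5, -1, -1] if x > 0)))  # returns [0, 1]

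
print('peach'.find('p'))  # 0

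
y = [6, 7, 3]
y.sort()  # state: [3, 6, 7]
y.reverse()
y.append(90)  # [7, 6, 3, 90]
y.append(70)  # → [7, 6, 3, 90, 70]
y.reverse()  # [70, 90, 3, 6, 7]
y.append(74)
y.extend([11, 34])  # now [70, 90, 3, 6, 7, 74, 11, 34]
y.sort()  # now [3, 6, 7, 11, 34, 70, 74, 90]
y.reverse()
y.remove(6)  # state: [90, 74, 70, 34, 11, 7, 3]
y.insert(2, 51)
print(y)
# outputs [90, 74, 51, 70, 34, 11, 7, 3]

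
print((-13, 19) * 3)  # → (-13, 19, -13, 19, -13, 19)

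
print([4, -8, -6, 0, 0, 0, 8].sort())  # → None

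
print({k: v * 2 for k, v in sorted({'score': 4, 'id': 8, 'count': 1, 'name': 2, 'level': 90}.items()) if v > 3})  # {'id': 16, 'level': 180, 'score': 8}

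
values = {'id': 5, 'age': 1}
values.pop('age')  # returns 1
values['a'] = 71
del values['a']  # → {'id': 5}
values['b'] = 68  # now {'id': 5, 'b': 68}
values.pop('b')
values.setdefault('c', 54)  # 54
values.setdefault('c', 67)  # 54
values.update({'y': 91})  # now {'id': 5, 'c': 54, 'y': 91}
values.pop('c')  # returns 54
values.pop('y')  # 91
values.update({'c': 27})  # {'id': 5, 'c': 27}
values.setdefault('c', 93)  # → 27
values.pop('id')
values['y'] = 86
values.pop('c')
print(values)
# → {'y': 86}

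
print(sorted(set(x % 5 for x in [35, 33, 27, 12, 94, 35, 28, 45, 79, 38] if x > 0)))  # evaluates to [0, 2, 3, 4]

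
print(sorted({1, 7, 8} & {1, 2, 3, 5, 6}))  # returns [1]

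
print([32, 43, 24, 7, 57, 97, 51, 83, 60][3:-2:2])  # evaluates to [7, 97]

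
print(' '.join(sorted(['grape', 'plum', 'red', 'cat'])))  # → cat grape plum red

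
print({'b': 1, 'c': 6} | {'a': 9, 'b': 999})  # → {'b': 999, 'c': 6, 'a': 9}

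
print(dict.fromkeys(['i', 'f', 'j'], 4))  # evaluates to {'i': 4, 'f': 4, 'j': 4}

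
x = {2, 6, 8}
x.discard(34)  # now {2, 6, 8}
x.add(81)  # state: {2, 6, 8, 81}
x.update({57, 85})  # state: {2, 6, 8, 57, 81, 85}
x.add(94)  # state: {2, 6, 8, 57, 81, 85, 94}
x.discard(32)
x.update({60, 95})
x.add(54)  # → {2, 6, 8, 54, 57, 60, 81, 85, 94, 95}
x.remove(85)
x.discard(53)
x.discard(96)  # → {2, 6, 8, 54, 57, 60, 81, 94, 95}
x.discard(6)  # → {2, 8, 54, 57, 60, 81, 94, 95}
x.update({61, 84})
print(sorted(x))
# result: [2, 8, 54, 57, 60, 61, 81, 84, 94, 95]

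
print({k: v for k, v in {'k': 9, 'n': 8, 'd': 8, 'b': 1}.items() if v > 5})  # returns {'k': 9, 'n': 8, 'd': 8}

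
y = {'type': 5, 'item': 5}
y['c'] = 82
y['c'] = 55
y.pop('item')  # 5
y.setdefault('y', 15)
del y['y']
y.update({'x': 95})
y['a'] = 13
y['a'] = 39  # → {'type': 5, 'c': 55, 'x': 95, 'a': 39}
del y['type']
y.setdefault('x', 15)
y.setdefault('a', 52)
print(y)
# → {'c': 55, 'x': 95, 'a': 39}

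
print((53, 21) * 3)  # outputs (53, 21, 53, 21, 53, 21)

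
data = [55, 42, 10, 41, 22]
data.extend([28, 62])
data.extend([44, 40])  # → [55, 42, 10, 41, 22, 28, 62, 44, 40]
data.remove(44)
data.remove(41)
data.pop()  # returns 40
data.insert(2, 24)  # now [55, 42, 24, 10, 22, 28, 62]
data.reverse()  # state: [62, 28, 22, 10, 24, 42, 55]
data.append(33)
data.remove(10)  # [62, 28, 22, 24, 42, 55, 33]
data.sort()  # [22, 24, 28, 33, 42, 55, 62]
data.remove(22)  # [24, 28, 33, 42, 55, 62]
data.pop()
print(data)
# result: [24, 28, 33, 42, 55]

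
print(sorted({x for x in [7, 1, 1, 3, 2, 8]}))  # [1, 2, 3, 7, 8]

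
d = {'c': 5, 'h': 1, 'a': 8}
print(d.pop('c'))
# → 5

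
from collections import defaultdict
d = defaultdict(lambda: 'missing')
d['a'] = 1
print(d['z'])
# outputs missing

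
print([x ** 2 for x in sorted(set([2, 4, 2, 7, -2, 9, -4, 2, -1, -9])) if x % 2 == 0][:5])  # [16, 4, 4, 16]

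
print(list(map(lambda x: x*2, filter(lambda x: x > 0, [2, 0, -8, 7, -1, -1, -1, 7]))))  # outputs [4, 14, 14]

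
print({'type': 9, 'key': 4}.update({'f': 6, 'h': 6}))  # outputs None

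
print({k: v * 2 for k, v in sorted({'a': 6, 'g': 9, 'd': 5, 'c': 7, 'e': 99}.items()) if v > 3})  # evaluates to {'a': 12, 'c': 14, 'd': 10, 'e': 198, 'g': 18}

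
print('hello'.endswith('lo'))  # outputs True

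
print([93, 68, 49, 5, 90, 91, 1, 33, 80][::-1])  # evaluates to [80, 33, 1, 91, 90, 5, 49, 68, 93]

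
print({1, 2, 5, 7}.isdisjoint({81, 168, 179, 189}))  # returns True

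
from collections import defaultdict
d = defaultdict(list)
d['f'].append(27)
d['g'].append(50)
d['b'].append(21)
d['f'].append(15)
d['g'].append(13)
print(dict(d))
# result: {'f': [27, 15], 'g': [50, 13], 'b': [21]}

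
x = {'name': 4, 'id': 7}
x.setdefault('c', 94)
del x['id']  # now {'name': 4, 'c': 94}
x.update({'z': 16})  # {'name': 4, 'c': 94, 'z': 16}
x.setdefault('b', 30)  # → 30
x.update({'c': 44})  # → {'name': 4, 'c': 44, 'z': 16, 'b': 30}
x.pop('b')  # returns 30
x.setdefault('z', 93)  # 16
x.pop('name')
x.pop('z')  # 16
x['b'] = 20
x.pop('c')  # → 44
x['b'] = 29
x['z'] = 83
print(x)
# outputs {'b': 29, 'z': 83}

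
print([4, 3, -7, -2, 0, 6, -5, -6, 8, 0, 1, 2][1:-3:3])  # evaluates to [3, 0, -6]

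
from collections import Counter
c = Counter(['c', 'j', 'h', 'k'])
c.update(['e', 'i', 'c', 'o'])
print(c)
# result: Counter({'c': 2, 'j': 1, 'h': 1, 'k': 1, 'e': 1, 'i': 1, 'o': 1})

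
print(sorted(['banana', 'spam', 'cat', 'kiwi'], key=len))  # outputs ['cat', 'spam', 'kiwi', 'banana']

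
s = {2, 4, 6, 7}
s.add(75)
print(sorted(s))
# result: [2, 4, 6, 7, 75]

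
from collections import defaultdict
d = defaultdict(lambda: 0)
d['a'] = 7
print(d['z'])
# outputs 0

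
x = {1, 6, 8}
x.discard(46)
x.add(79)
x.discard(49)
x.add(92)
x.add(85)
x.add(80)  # {1, 6, 8, 79, 80, 85, 92}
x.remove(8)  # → {1, 6, 79, 80, 85, 92}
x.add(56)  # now {1, 6, 56, 79, 80, 85, 92}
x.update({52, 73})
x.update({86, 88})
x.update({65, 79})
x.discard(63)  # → {1, 6, 52, 56, 65, 73, 79, 80, 85, 86, 88, 92}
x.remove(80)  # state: {1, 6, 52, 56, 65, 73, 79, 85, 86, 88, 92}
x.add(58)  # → {1, 6, 52, 56, 58, 65, 73, 79, 85, 86, 88, 92}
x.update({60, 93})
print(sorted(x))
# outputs [1, 6, 52, 56, 58, 60, 65, 73, 79, 85, 86, 88, 92, 93]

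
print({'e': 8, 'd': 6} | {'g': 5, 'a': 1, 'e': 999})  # {'e': 999, 'd': 6, 'g': 5, 'a': 1}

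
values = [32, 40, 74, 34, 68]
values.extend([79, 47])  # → [32, 40, 74, 34, 68, 79, 47]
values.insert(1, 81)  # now [32, 81, 40, 74, 34, 68, 79, 47]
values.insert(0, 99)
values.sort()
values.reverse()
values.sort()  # [32, 34, 40, 47, 68, 74, 79, 81, 99]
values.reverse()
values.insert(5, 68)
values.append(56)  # [99, 81, 79, 74, 68, 68, 47, 40, 34, 32, 56]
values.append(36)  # [99, 81, 79, 74, 68, 68, 47, 40, 34, 32, 56, 36]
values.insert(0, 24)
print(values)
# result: [24, 99, 81, 79, 74, 68, 68, 47, 40, 34, 32, 56, 36]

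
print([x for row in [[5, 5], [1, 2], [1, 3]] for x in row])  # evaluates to [5, 5, 1, 2, 1, 3]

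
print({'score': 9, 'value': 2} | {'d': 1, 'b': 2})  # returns {'score': 9, 'value': 2, 'd': 1, 'b': 2}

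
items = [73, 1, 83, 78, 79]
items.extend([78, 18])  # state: [73, 1, 83, 78, 79, 78, 18]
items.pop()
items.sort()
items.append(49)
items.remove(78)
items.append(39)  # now [1, 73, 78, 79, 83, 49, 39]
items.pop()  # 39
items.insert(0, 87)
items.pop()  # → 49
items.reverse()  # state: [83, 79, 78, 73, 1, 87]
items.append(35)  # [83, 79, 78, 73, 1, 87, 35]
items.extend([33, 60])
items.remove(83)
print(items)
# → [79, 78, 73, 1, 87, 35, 33, 60]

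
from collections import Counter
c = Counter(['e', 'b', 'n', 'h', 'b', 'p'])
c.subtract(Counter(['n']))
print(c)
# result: Counter({'b': 2, 'e': 1, 'h': 1, 'p': 1, 'n': 0})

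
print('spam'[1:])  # pam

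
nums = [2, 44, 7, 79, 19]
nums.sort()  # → [2, 7, 19, 44, 79]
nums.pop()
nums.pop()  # 44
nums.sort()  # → [2, 7, 19]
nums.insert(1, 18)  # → [2, 18, 7, 19]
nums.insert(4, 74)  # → [2, 18, 7, 19, 74]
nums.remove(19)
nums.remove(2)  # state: [18, 7, 74]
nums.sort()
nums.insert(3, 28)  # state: [7, 18, 74, 28]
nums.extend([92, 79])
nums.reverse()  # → [79, 92, 28, 74, 18, 7]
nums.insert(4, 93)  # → [79, 92, 28, 74, 93, 18, 7]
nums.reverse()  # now [7, 18, 93, 74, 28, 92, 79]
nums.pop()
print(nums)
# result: [7, 18, 93, 74, 28, 92]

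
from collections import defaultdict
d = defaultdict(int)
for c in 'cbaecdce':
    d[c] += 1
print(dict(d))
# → {'c': 3, 'b': 1, 'a': 1, 'e': 2, 'd': 1}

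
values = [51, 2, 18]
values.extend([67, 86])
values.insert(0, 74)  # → [74, 51, 2, 18, 67, 86]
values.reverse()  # [86, 67, 18, 2, 51, 74]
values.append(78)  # [86, 67, 18, 2, 51, 74, 78]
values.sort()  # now [2, 18, 51, 67, 74, 78, 86]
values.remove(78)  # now [2, 18, 51, 67, 74, 86]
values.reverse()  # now [86, 74, 67, 51, 18, 2]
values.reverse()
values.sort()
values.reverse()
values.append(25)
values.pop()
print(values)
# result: [86, 74, 67, 51, 18, 2]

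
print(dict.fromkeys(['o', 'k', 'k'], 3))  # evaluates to {'o': 3, 'k': 3}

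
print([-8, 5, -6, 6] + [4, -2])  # [-8, 5, -6, 6, 4, -2]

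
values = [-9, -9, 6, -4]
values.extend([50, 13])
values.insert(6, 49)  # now [-9, -9, 6, -4, 50, 13, 49]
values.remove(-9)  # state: [-9, 6, -4, 50, 13, 49]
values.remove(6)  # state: [-9, -4, 50, 13, 49]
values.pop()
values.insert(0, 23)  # [23, -9, -4, 50, 13]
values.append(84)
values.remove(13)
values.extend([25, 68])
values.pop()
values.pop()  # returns 25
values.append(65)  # [23, -9, -4, 50, 84, 65]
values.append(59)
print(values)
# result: [23, -9, -4, 50, 84, 65, 59]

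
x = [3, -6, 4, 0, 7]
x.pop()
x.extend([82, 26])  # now [3, -6, 4, 0, 82, 26]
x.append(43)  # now [3, -6, 4, 0, 82, 26, 43]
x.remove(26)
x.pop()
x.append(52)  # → [3, -6, 4, 0, 82, 52]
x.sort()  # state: [-6, 0, 3, 4, 52, 82]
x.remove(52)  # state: [-6, 0, 3, 4, 82]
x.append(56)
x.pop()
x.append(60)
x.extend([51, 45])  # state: [-6, 0, 3, 4, 82, 60, 51, 45]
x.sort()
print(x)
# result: [-6, 0, 3, 4, 45, 51, 60, 82]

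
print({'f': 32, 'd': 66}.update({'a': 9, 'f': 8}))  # None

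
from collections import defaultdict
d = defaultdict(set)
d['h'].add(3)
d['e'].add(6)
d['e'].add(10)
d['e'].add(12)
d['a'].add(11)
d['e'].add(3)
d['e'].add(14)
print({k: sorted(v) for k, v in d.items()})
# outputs {'h': [3], 'e': [3, 6, 10, 12, 14], 'a': [11]}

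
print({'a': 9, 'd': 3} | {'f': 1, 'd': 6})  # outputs {'a': 9, 'd': 6, 'f': 1}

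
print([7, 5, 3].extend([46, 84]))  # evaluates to None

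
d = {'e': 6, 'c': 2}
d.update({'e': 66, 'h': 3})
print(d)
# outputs {'e': 66, 'c': 2, 'h': 3}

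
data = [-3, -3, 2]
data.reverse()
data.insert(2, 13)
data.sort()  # [-3, -3, 2, 13]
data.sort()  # [-3, -3, 2, 13]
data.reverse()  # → [13, 2, -3, -3]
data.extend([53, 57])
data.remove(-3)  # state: [13, 2, -3, 53, 57]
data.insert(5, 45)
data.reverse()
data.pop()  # 13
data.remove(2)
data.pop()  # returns -3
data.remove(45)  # [57, 53]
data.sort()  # [53, 57]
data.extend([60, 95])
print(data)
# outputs [53, 57, 60, 95]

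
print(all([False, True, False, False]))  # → False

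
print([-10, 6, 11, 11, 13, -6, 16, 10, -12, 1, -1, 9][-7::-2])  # [-6, 11, 6]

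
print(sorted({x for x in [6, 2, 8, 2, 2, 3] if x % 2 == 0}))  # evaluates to [2, 6, 8]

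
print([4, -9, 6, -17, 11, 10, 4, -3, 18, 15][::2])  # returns [4, 6, 11, 4, 18]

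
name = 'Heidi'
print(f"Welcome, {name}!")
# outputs Welcome, Heidi!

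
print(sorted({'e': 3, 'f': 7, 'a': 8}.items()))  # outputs [('a', 8), ('e', 3), ('f', 7)]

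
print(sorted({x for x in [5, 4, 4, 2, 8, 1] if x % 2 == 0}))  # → [2, 4, 8]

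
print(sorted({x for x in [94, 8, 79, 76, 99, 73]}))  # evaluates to [8, 73, 76, 79, 94, 99]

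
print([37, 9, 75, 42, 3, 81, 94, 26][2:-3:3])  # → [75]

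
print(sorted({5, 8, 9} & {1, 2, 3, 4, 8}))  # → [8]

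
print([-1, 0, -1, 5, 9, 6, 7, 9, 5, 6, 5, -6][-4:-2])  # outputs [5, 6]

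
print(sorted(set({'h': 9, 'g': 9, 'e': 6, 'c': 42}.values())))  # [6, 9, 42]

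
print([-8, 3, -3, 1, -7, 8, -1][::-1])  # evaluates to [-1, 8, -7, 1, -3, 3, -8]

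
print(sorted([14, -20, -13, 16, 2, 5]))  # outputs [-20, -13, 2, 5, 14, 16]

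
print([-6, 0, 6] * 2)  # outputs [-6, 0, 6, -6, 0, 6]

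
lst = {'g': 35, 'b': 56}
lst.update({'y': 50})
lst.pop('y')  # 50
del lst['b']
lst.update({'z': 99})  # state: {'g': 35, 'z': 99}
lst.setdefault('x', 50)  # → 50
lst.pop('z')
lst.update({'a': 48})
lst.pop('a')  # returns 48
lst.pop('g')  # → 35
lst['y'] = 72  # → {'x': 50, 'y': 72}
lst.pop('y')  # 72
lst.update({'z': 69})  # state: {'x': 50, 'z': 69}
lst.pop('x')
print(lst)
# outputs {'z': 69}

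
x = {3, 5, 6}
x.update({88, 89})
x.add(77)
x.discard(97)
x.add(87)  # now {3, 5, 6, 77, 87, 88, 89}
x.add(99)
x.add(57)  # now {3, 5, 6, 57, 77, 87, 88, 89, 99}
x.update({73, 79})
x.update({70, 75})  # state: {3, 5, 6, 57, 70, 73, 75, 77, 79, 87, 88, 89, 99}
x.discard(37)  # {3, 5, 6, 57, 70, 73, 75, 77, 79, 87, 88, 89, 99}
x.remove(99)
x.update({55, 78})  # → {3, 5, 6, 55, 57, 70, 73, 75, 77, 78, 79, 87, 88, 89}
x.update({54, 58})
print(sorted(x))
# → [3, 5, 6, 54, 55, 57, 58, 70, 73, 75, 77, 78, 79, 87, 88, 89]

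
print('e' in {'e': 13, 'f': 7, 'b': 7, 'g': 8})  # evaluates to True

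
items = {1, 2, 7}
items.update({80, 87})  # {1, 2, 7, 80, 87}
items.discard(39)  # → {1, 2, 7, 80, 87}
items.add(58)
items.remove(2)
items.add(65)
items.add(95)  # {1, 7, 58, 65, 80, 87, 95}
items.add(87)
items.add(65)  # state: {1, 7, 58, 65, 80, 87, 95}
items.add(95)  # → {1, 7, 58, 65, 80, 87, 95}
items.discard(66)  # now {1, 7, 58, 65, 80, 87, 95}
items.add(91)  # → {1, 7, 58, 65, 80, 87, 91, 95}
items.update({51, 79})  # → {1, 7, 51, 58, 65, 79, 80, 87, 91, 95}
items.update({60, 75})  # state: {1, 7, 51, 58, 60, 65, 75, 79, 80, 87, 91, 95}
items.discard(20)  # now {1, 7, 51, 58, 60, 65, 75, 79, 80, 87, 91, 95}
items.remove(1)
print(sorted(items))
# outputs [7, 51, 58, 60, 65, 75, 79, 80, 87, 91, 95]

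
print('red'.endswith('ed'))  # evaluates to True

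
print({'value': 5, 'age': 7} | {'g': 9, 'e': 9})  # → {'value': 5, 'age': 7, 'g': 9, 'e': 9}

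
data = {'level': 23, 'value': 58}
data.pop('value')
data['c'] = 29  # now {'level': 23, 'c': 29}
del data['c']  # {'level': 23}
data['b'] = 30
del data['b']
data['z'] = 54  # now {'level': 23, 'z': 54}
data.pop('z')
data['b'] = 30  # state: {'level': 23, 'b': 30}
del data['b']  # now {'level': 23}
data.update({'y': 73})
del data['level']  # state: {'y': 73}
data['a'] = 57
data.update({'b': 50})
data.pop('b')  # 50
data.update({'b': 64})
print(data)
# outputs {'y': 73, 'a': 57, 'b': 64}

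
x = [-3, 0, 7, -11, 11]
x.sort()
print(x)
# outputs [-11, -3, 0, 7, 11]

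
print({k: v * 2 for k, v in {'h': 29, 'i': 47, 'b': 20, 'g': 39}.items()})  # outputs {'h': 58, 'i': 94, 'b': 40, 'g': 78}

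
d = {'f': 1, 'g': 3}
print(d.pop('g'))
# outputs 3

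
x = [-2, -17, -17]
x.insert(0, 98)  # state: [98, -2, -17, -17]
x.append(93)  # [98, -2, -17, -17, 93]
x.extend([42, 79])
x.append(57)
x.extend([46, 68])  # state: [98, -2, -17, -17, 93, 42, 79, 57, 46, 68]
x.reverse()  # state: [68, 46, 57, 79, 42, 93, -17, -17, -2, 98]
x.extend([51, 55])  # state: [68, 46, 57, 79, 42, 93, -17, -17, -2, 98, 51, 55]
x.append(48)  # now [68, 46, 57, 79, 42, 93, -17, -17, -2, 98, 51, 55, 48]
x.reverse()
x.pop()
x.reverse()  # [46, 57, 79, 42, 93, -17, -17, -2, 98, 51, 55, 48]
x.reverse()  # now [48, 55, 51, 98, -2, -17, -17, 93, 42, 79, 57, 46]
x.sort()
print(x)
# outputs [-17, -17, -2, 42, 46, 48, 51, 55, 57, 79, 93, 98]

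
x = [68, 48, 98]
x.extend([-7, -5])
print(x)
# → [68, 48, 98, -7, -5]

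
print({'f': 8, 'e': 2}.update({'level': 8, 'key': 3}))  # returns None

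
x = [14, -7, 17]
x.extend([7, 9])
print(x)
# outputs [14, -7, 17, 7, 9]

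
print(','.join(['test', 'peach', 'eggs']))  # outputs test,peach,eggs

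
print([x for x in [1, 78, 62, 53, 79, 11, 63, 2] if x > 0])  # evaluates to [1, 78, 62, 53, 79, 11, 63, 2]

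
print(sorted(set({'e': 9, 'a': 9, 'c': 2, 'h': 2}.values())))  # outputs [2, 9]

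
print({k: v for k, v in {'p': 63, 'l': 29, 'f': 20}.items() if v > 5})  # {'p': 63, 'l': 29, 'f': 20}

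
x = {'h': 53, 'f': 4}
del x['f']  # {'h': 53}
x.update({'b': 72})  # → {'h': 53, 'b': 72}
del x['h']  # {'b': 72}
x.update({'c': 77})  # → {'b': 72, 'c': 77}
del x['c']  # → {'b': 72}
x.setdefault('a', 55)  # 55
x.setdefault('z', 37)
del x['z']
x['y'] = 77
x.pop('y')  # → 77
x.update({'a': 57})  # {'b': 72, 'a': 57}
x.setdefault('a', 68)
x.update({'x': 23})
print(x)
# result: {'b': 72, 'a': 57, 'x': 23}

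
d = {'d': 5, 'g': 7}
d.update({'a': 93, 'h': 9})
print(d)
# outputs {'d': 5, 'g': 7, 'a': 93, 'h': 9}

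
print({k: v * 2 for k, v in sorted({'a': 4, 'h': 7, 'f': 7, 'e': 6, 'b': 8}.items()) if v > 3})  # {'a': 8, 'b': 16, 'e': 12, 'f': 14, 'h': 14}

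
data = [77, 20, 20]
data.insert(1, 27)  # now [77, 27, 20, 20]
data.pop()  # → 20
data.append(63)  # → [77, 27, 20, 63]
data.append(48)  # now [77, 27, 20, 63, 48]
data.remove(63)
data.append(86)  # [77, 27, 20, 48, 86]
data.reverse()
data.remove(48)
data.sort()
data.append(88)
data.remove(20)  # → [27, 77, 86, 88]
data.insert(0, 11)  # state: [11, 27, 77, 86, 88]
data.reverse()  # [88, 86, 77, 27, 11]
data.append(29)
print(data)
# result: [88, 86, 77, 27, 11, 29]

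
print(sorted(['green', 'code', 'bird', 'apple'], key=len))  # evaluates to ['code', 'bird', 'green', 'apple']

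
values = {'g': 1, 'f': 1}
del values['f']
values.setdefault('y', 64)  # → 64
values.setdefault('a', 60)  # 60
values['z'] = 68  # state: {'g': 1, 'y': 64, 'a': 60, 'z': 68}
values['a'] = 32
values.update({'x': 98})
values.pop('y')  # 64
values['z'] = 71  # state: {'g': 1, 'a': 32, 'z': 71, 'x': 98}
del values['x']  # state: {'g': 1, 'a': 32, 'z': 71}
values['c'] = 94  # {'g': 1, 'a': 32, 'z': 71, 'c': 94}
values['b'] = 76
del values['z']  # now {'g': 1, 'a': 32, 'c': 94, 'b': 76}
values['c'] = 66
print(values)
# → {'g': 1, 'a': 32, 'c': 66, 'b': 76}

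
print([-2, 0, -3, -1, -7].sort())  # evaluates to None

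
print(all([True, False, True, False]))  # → False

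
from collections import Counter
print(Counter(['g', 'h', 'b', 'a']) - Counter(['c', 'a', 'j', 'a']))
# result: Counter({'g': 1, 'h': 1, 'b': 1})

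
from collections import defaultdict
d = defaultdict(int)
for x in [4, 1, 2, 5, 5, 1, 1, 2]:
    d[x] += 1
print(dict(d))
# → {4: 1, 1: 3, 2: 2, 5: 2}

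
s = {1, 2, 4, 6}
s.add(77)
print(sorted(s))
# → [1, 2, 4, 6, 77]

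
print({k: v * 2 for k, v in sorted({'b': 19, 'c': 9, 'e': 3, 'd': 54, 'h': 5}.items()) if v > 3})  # {'b': 38, 'c': 18, 'd': 108, 'h': 10}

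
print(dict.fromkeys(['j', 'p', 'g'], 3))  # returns {'j': 3, 'p': 3, 'g': 3}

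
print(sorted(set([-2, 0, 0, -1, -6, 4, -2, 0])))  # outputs [-6, -2, -1, 0, 4]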